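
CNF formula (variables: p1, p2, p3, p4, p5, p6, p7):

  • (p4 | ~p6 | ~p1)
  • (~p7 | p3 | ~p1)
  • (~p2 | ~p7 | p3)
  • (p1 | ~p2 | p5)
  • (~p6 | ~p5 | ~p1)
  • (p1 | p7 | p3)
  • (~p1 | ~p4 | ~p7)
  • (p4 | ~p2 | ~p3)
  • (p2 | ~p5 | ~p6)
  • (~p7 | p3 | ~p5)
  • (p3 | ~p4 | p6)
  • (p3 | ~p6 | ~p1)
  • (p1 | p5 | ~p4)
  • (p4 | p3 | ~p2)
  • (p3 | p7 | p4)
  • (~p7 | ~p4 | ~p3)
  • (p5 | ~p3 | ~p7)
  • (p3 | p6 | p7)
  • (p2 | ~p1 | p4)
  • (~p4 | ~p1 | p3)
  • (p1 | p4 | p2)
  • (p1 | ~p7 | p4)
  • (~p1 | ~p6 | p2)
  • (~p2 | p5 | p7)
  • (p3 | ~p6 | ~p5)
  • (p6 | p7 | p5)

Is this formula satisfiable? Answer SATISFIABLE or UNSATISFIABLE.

SATISFIABLE

Branch on p1: take p1 = True.
Set p2 = True and propagate.
For the remaining variables, p3 = True, p4 = True, p5 = True, p6 = False, p7 = False works.
Every clause has at least one true literal under this assignment.
So p1 = True  p2 = True  p3 = True  p4 = True  p5 = True  p6 = False  p7 = False is a satisfying assignment.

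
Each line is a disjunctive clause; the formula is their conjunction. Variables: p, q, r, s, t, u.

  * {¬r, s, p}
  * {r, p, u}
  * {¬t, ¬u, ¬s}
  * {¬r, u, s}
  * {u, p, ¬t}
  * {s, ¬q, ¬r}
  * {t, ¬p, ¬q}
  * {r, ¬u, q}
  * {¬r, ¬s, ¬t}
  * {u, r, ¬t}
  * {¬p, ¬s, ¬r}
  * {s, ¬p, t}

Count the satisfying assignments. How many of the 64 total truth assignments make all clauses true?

10

Split on r, then s.
  r=1, s=1: remaining (p,q,t,u) ∈ {(0,0,0,0); (0,0,0,1); (0,1,0,0); (0,1,0,1)} — 4.
  r=1, s=0: remaining (p,q,t,u) ∈ {(1,0,1,1)} — 1.
  r=0, s=1: remaining (p,q,t,u) ∈ {(0,1,0,1); (1,0,0,0)} — 2.
  r=0, s=0: remaining (p,q,t,u) ∈ {(0,1,0,1); (0,1,1,1); (1,1,1,1)} — 3.
Total: 4 + 1 + 2 + 3 = 10.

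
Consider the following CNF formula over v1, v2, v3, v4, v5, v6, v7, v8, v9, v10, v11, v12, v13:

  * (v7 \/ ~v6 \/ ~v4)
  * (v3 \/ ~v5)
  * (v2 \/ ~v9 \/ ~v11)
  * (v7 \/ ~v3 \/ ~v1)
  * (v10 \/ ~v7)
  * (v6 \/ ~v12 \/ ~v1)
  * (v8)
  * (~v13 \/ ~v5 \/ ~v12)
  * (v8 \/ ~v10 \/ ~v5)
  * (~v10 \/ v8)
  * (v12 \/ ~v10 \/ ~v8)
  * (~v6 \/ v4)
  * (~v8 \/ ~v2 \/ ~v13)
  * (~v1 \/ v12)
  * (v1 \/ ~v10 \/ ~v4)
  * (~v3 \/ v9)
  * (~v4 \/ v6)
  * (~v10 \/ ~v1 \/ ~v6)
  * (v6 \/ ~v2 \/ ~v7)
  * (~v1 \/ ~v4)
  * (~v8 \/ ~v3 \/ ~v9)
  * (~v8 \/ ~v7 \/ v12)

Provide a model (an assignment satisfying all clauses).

v1=False, v2=False, v3=False, v4=False, v5=False, v6=False, v7=False, v8=True, v9=True, v10=False, v11=False, v12=False, v13=False

Check each clause:
  1. (v7 \/ ~v6 \/ ~v4) — ~v6 is true.
  2. (~v5 \/ v3) — ~v5 is true.
  3. (v2 \/ ~v9 \/ ~v11) — ~v11 is true.
  4. (~v3 \/ v7 \/ ~v1) — ~v3 is true.
  5. (v10 \/ ~v7) — ~v7 is true.
  6. (v6 \/ ~v12 \/ ~v1) — ~v12 is true.
  7. (v8) — v8 is true.
  8. (~v13 \/ ~v5 \/ ~v12) — ~v13 is true.
  9. (v8 \/ ~v10 \/ ~v5) — v8 is true.
  10. (~v10 \/ v8) — v8 is true.
  11. (~v10 \/ ~v8 \/ v12) — ~v10 is true.
  12. (v4 \/ ~v6) — ~v6 is true.
  13. (~v8 \/ ~v2 \/ ~v13) — ~v13 is true.
  14. (v12 \/ ~v1) — ~v1 is true.
  15. (~v10 \/ v1 \/ ~v4) — ~v4 is true.
  16. (v9 \/ ~v3) — v9 is true.
  17. (v6 \/ ~v4) — ~v4 is true.
  18. (~v6 \/ ~v10 \/ ~v1) — ~v6 is true.
  19. (~v7 \/ v6 \/ ~v2) — ~v7 is true.
  20. (~v1 \/ ~v4) — ~v4 is true.
  21. (~v9 \/ ~v3 \/ ~v8) — ~v3 is true.
  22. (v12 \/ ~v8 \/ ~v7) — ~v7 is true.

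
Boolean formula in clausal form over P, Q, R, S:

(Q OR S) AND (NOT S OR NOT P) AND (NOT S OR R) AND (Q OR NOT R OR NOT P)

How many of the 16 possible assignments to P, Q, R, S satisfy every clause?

The models are:
  P=0 Q=0 R=1 S=1
  P=0 Q=1 R=0 S=0
  P=0 Q=1 R=1 S=0
  P=0 Q=1 R=1 S=1
  P=1 Q=1 R=0 S=0
  P=1 Q=1 R=1 S=0
That's 6 in total.

6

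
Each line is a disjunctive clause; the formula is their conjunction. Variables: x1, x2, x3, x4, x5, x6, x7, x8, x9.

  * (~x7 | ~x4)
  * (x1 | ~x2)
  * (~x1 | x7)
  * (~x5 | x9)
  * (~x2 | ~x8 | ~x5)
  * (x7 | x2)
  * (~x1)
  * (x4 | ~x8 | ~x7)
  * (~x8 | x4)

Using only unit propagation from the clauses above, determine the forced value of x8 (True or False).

(~x1) is a unit clause: x1 = False.
From (x1 | ~x2) and x1 = False: x2 = False.
In (x2 | x7), x2 is now false; x7 must hold, so x7 = True.
In (~x7 | ~x4), ~x7 is now false; ~x4 must hold, so x4 = False.
In (~x7 | ~x8 | x4), ~x7, x4 are now false; ~x8 must hold, so x8 = False.

False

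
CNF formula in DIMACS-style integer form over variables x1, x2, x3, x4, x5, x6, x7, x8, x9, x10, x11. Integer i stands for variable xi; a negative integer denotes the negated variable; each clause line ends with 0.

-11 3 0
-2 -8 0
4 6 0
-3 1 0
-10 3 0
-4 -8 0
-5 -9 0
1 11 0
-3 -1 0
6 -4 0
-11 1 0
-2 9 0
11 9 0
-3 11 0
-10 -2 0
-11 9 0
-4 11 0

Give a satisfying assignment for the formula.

Pure literal: x5 appears only negated; assign x5 = False.
x6 occurs only positively in the remaining clauses — set x6 = True.
Set x1 = True and propagate.
  then x3 is forced to False.
  then x11 is forced to False.
  then x10 is forced to False.
  then x9 is forced to True.
  then x4 is forced to False.
Try x2 = True.
  then x8 is forced to False.
x7 is now unconstrained; take x7 = False.
Every clause has at least one true literal under this assignment.

x1 = T, x2 = T, x3 = F, x4 = F, x5 = F, x6 = T, x7 = F, x8 = F, x9 = T, x10 = F, x11 = F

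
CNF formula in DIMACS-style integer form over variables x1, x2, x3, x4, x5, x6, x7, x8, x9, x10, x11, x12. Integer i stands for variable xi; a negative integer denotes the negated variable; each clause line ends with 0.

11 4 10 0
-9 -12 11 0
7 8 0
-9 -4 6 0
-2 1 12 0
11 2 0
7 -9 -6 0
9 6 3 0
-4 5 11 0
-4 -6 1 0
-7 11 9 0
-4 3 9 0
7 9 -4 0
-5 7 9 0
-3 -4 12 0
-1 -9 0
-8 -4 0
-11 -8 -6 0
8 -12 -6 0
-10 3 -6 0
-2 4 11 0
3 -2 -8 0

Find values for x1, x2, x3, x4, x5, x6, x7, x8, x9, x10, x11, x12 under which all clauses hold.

x1 = 1, x2 = 0, x3 = 1, x4 = 1, x5 = 1, x6 = 0, x7 = 1, x8 = 0, x9 = 0, x10 = 0, x11 = 1, x12 = 1

Try x1 = True.
  then x9 is forced to False.
Branch on x2: take x2 = False.
  then x11 is forced to True.
Try x3 = True.
For the remaining variables, x4 = True, x5 = True, x6 = False, x7 = True, x8 = False, x10 = False, x12 = True works.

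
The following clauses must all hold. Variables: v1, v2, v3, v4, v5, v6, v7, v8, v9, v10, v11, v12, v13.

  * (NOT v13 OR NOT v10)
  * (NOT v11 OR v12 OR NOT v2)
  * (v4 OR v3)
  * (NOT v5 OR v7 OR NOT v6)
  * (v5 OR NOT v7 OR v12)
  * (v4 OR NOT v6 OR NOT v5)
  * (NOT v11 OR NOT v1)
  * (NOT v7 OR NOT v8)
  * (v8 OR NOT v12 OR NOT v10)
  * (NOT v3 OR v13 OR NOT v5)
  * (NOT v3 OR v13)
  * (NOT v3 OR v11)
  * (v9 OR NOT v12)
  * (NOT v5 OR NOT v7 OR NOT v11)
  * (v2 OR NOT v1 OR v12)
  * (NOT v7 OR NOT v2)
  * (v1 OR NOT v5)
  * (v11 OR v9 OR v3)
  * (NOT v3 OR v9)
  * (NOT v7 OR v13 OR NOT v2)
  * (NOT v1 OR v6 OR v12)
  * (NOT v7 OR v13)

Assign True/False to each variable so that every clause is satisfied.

v1 = F, v2 = F, v3 = F, v4 = T, v5 = F, v6 = F, v7 = F, v8 = F, v9 = F, v10 = F, v11 = T, v12 = F, v13 = F

Pure literal: v4 appears only positively; assign v4 = True.
v10 occurs only negated in the remaining clauses — set v10 = False.
Set v1 = False and propagate.
  then v5 is forced to False.
Try v2 = False.
The remaining clauses are satisfied by v3 = False, v6 = False, v7 = False, v8 = False, v9 = False, v11 = True, v12 = False, v13 = False.
Check each clause:
  1. (NOT v13 OR NOT v10) — NOT v13 is true.
  2. (NOT v2 OR NOT v11 OR v12) — NOT v2 is true.
  3. (v4 OR v3) — v4 is true.
  4. (NOT v5 OR v7 OR NOT v6) — NOT v6 is true.
  5. (v5 OR NOT v7 OR v12) — NOT v7 is true.
  6. (v4 OR NOT v6 OR NOT v5) — NOT v6 is true.
  7. (NOT v11 OR NOT v1) — NOT v1 is true.
  8. (NOT v8 OR NOT v7) — NOT v8 is true.
  9. (NOT v10 OR v8 OR NOT v12) — NOT v12 is true.
  10. (v13 OR NOT v5 OR NOT v3) — NOT v3 is true.
  11. (NOT v3 OR v13) — NOT v3 is true.
  12. (v11 OR NOT v3) — v11 is true.
  13. (v9 OR NOT v12) — NOT v12 is true.
  14. (NOT v5 OR NOT v11 OR NOT v7) — NOT v7 is true.
  15. (NOT v1 OR v12 OR v2) — NOT v1 is true.
  16. (NOT v7 OR NOT v2) — NOT v7 is true.
  17. (NOT v5 OR v1) — NOT v5 is true.
  18. (v11 OR v3 OR v9) — v11 is true.
  19. (NOT v3 OR v9) — NOT v3 is true.
  20. (v13 OR NOT v7 OR NOT v2) — NOT v7 is true.
  21. (NOT v1 OR v6 OR v12) — NOT v1 is true.
  22. (NOT v7 OR v13) — NOT v7 is true.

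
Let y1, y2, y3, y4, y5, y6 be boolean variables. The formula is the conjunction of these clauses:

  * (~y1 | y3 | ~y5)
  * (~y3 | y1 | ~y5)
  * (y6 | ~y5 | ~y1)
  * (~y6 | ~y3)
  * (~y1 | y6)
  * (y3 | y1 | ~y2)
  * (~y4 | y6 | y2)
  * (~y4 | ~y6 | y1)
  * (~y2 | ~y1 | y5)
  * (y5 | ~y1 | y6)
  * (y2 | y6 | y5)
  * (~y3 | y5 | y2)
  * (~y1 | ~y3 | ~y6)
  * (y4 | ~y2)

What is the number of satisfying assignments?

6

The models are:
  y1=0 y2=0 y3=0 y4=0 y5=0 y6=1
  y1=0 y2=0 y3=0 y4=0 y5=1 y6=0
  y1=0 y2=0 y3=0 y4=0 y5=1 y6=1
  y1=0 y2=1 y3=1 y4=1 y5=0 y6=0
  y1=1 y2=0 y3=0 y4=0 y5=0 y6=1
  y1=1 y2=0 y3=0 y4=1 y5=0 y6=1
Count: 6.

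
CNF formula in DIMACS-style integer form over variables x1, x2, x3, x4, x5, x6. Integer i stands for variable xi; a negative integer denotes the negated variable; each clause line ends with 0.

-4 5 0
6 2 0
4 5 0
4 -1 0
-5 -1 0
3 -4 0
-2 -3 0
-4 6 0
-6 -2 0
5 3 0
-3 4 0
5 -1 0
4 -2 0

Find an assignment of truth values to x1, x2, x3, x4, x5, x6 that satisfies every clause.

Pure literal: x1 appears only negated; assign x1 = False.
Set x2 = False and propagate.
  then x6 is forced to True.
Set x3 = False and propagate.
  then x4 is forced to False.
  then x5 is forced to True.

x1 = F, x2 = F, x3 = F, x4 = F, x5 = T, x6 = T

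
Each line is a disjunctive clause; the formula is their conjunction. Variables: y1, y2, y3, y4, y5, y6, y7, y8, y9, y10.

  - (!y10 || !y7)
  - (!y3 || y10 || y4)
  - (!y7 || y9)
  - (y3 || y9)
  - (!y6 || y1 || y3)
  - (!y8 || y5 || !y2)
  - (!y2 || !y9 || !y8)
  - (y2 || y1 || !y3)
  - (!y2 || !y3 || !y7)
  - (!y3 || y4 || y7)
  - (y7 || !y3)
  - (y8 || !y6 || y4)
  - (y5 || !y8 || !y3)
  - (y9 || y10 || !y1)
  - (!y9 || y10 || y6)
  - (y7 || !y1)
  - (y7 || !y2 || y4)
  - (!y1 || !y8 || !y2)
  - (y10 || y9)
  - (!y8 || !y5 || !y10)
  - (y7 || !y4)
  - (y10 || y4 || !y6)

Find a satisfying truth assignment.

y1=True, y2=False, y3=False, y4=True, y5=False, y6=True, y7=True, y8=True, y9=True, y10=False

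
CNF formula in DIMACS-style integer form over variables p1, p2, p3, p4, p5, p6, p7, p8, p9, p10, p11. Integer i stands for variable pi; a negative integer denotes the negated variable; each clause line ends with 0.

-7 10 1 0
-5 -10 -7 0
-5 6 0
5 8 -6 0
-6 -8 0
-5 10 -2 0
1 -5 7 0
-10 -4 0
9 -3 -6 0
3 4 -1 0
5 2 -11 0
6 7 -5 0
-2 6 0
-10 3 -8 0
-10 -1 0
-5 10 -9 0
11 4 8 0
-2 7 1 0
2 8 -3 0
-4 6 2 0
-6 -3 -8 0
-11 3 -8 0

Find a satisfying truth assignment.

p1=True, p2=False, p3=False, p4=True, p5=True, p6=True, p7=True, p8=False, p9=False, p10=False, p11=False

Set p1 = True and propagate.
  then p10 is forced to False.
Set p2 = False and propagate.
Branch on p3: take p3 = False.
  then p4 is forced to True.
  then p6 is forced to True.
  then p8 is forced to False.
  then p5 is forced to True.
  then p9 is forced to False.
p7, p11 are now unconstrained; take p7 = True, p11 = False.
Check each clause:
  1. (p1 | p10 | ~p7) — p1 is true.
  2. (~p5 | ~p7 | ~p10) — ~p10 is true.
  3. (p6 | ~p5) — p6 is true.
  4. (~p6 | p5 | p8) — p5 is true.
  5. (~p6 | ~p8) — ~p8 is true.
  6. (p10 | ~p2 | ~p5) — ~p2 is true.
  7. (p7 | ~p5 | p1) — p1 is true.
  8. (~p10 | ~p4) — ~p10 is true.
  9. (p9 | ~p6 | ~p3) — ~p3 is true.
  10. (~p1 | p4 | p3) — p4 is true.
  11. (~p11 | p2 | p5) — ~p11 is true.
  12. (p6 | p7 | ~p5) — p6 is true.
  13. (~p2 | p6) — p6 is true.
  14. (p3 | ~p10 | ~p8) — ~p8 is true.
  15. (~p1 | ~p10) — ~p10 is true.
  16. (p10 | ~p9 | ~p5) — ~p9 is true.
  17. (p4 | p11 | p8) — p4 is true.
  18. (p7 | p1 | ~p2) — p1 is true.
  19. (p2 | ~p3 | p8) — ~p3 is true.
  20. (~p4 | p2 | p6) — p6 is true.
  21. (~p8 | ~p3 | ~p6) — ~p8 is true.
  22. (~p11 | ~p8 | p3) — ~p8 is true.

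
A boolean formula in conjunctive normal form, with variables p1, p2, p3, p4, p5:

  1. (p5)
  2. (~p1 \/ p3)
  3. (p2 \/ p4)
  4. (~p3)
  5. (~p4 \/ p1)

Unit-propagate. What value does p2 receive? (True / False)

True

(p5) is a unit clause: p5 = True.
(~p3) stands alone — p3 = False.
From (p3 \/ ~p1) and p3 = False: p1 = False.
(~p4 \/ p1) with p1 = False leaves only ~p4, so p4 = False.
(p4 \/ p2) with p4 = False leaves only p2, so p2 = True.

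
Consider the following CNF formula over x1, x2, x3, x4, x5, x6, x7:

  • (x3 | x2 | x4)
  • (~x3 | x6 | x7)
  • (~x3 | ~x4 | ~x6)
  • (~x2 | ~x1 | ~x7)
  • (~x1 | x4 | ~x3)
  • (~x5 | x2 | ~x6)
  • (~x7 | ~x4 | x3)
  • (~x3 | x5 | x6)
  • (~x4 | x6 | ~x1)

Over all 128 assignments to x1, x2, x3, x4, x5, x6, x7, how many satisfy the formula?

32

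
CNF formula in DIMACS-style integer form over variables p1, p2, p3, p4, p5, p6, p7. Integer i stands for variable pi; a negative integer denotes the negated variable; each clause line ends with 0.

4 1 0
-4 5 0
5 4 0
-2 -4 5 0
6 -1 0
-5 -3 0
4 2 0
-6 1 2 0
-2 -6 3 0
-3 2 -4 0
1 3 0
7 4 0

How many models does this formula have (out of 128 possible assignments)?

The models are:
  p1=T p2=F p3=F p4=T p5=T p6=T p7=F
  p1=T p2=F p3=F p4=T p5=T p6=T p7=T
That's 2 in total.

2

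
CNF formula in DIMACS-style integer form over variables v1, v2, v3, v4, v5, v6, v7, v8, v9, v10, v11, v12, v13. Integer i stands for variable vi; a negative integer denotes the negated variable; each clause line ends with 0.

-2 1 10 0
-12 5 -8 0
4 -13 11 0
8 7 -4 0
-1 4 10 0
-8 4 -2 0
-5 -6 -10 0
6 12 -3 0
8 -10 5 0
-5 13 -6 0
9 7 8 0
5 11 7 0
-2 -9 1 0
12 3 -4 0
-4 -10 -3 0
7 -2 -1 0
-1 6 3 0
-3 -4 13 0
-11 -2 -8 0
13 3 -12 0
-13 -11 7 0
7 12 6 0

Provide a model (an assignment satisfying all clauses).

v1=T  v2=F  v3=F  v4=T  v5=T  v6=T  v7=T  v8=F  v9=F  v10=F  v11=T  v12=T  v13=T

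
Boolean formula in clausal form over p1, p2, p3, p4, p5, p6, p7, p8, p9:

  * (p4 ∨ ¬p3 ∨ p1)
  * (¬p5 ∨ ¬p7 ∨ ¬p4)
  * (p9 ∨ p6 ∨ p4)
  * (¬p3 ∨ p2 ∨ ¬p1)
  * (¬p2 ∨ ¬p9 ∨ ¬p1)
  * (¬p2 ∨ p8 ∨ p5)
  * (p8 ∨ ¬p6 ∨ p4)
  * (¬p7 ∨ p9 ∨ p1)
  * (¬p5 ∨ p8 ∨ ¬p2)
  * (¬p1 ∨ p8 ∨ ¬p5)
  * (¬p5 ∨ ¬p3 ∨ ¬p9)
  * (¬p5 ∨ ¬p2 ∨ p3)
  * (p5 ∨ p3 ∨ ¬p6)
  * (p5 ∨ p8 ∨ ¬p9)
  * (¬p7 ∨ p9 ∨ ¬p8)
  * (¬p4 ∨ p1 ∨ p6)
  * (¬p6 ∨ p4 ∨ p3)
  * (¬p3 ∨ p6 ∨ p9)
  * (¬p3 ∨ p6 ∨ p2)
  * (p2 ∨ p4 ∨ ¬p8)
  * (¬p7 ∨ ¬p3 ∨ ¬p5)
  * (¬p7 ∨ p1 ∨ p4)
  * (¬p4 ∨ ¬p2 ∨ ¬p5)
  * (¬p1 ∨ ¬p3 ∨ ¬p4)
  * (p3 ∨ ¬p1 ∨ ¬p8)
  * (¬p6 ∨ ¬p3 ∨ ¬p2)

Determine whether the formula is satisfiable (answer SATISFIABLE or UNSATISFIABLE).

SATISFIABLE

Pure literal: p7 appears only negated; assign p7 = False.
Branch on p1: take p1 = False.
The remaining clauses are satisfied by p2 = False, p3 = True, p4 = True, p5 = True, p6 = True, p8 = True, p9 = False.
So p1=0, p2=0, p3=1, p4=1, p5=1, p6=1, p7=0, p8=1, p9=0 is a satisfying assignment.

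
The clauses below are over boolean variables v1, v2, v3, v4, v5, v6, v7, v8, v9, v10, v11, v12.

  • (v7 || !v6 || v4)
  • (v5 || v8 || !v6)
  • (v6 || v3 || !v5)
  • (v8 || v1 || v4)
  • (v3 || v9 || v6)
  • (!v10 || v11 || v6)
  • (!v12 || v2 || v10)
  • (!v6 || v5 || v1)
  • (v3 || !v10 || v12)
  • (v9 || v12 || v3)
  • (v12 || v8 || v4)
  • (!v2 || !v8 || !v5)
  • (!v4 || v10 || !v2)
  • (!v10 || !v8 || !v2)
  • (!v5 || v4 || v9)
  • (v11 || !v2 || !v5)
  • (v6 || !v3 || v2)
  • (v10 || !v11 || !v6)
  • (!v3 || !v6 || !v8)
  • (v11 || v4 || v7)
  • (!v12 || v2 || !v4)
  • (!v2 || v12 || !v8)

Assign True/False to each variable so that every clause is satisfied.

v1=T, v2=T, v3=T, v4=T, v5=T, v6=F, v7=F, v8=F, v9=F, v10=T, v11=T, v12=T

v1 occurs only positively in the remaining clauses — set v1 = True.
Branch on v2: take v2 = True.
Branch on v3: take v3 = True.
Set v4 = True and propagate.
  then v10 is forced to True.
  then v8 is forced to False.
For the remaining variables, v5 = True, v6 = False, v7 = False, v9 = False, v11 = True, v12 = True works.
Every clause has at least one true literal under this assignment.
Check each clause:
  1. (!v6 || v7 || v4) — !v6 is true.
  2. (v5 || !v6 || v8) — !v6 is true.
  3. (v6 || !v5 || v3) — v3 is true.
  4. (v8 || v1 || v4) — v1 is true.
  5. (v3 || v9 || v6) — v3 is true.
  6. (!v10 || v11 || v6) — v11 is true.
  7. (!v12 || v10 || v2) — v10 is true.
  8. (v1 || v5 || !v6) — v1 is true.
  9. (!v10 || v3 || v12) — v3 is true.
  10. (v9 || v12 || v3) — v3 is true.
  11. (v4 || v8 || v12) — v12 is true.
  12. (!v5 || !v2 || !v8) — !v8 is true.
  13. (!v2 || !v4 || v10) — v10 is true.
  14. (!v2 || !v8 || !v10) — !v8 is true.
  15. (v4 || !v5 || v9) — v4 is true.
  16. (v11 || !v2 || !v5) — v11 is true.
  17. (v6 || !v3 || v2) — v2 is true.
  18. (!v6 || v10 || !v11) — !v6 is true.
  19. (!v8 || !v3 || !v6) — !v8 is true.
  20. (v4 || v11 || v7) — v11 is true.
  21. (!v12 || !v4 || v2) — v2 is true.
  22. (!v8 || v12 || !v2) — !v8 is true.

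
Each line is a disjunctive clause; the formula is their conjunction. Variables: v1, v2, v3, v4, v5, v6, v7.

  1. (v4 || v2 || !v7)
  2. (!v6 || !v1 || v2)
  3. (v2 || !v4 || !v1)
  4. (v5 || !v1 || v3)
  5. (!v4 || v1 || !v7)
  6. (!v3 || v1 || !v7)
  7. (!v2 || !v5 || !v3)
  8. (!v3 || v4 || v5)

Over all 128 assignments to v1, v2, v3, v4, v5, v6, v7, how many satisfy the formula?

42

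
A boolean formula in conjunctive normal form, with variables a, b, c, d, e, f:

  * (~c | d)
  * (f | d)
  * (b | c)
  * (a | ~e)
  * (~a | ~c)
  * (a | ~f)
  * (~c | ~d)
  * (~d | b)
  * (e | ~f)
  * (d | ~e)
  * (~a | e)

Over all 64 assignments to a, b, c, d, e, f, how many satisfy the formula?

Satisfying assignments:
  a=0 b=1 c=0 d=1 e=0 f=0
  a=1 b=1 c=0 d=1 e=1 f=0
  a=1 b=1 c=0 d=1 e=1 f=1
Count: 3.

3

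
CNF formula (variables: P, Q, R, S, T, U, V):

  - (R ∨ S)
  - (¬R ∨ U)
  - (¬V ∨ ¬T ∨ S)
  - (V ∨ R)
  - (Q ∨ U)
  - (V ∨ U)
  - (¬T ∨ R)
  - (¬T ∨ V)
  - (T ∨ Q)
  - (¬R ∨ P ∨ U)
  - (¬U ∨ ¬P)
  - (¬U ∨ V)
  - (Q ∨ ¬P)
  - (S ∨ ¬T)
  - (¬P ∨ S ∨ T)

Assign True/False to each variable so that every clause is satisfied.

Q occurs only positively in the remaining clauses — set Q = True.
S occurs only positively in the remaining clauses — set S = True.
Set P = False and propagate.
The remaining clauses are satisfied by R = True, T = True, U = True, V = True.
Every clause has at least one true literal under this assignment.

P = False, Q = True, R = True, S = True, T = True, U = True, V = True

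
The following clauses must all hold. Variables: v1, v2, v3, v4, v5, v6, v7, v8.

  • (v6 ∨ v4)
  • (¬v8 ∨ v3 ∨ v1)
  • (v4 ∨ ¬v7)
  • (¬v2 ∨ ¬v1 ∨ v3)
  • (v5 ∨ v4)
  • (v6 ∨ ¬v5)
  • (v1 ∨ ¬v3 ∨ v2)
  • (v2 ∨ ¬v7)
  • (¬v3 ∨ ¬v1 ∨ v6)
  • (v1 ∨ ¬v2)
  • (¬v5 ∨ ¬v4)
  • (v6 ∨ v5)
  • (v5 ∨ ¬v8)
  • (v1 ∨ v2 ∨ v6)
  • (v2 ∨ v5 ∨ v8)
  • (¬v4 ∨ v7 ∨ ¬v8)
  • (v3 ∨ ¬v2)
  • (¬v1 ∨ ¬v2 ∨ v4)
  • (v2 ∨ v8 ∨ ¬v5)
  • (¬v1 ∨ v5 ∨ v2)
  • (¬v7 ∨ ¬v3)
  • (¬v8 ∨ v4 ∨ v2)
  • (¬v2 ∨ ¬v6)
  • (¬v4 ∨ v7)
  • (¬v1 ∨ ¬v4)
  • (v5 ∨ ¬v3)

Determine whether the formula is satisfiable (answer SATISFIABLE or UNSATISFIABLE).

UNSATISFIABLE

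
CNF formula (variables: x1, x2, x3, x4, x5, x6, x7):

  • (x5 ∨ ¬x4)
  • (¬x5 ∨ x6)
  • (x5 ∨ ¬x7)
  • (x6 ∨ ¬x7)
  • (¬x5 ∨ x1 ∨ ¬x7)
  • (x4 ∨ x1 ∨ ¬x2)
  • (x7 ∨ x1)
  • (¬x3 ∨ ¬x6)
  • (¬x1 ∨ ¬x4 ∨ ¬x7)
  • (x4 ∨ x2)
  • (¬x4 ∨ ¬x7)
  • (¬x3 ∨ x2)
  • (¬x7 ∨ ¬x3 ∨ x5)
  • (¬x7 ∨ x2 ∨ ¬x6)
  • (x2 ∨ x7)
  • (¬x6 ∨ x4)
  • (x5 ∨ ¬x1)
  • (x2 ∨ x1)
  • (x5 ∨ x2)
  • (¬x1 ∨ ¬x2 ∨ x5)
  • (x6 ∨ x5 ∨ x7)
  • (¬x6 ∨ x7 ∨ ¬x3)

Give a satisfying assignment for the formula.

x1=T  x2=T  x3=F  x4=T  x5=T  x6=T  x7=F

Check each clause:
  1. (¬x4 ∨ x5) — x5 is true.
  2. (x6 ∨ ¬x5) — x6 is true.
  3. (x5 ∨ ¬x7) — ¬x7 is true.
  4. (¬x7 ∨ x6) — ¬x7 is true.
  5. (x1 ∨ ¬x5 ∨ ¬x7) — ¬x7 is true.
  6. (x4 ∨ x1 ∨ ¬x2) — x1 is true.
  7. (x1 ∨ x7) — x1 is true.
  8. (¬x6 ∨ ¬x3) — ¬x3 is true.
  9. (¬x4 ∨ ¬x1 ∨ ¬x7) — ¬x7 is true.
  10. (x2 ∨ x4) — x2 is true.
  11. (¬x4 ∨ ¬x7) — ¬x7 is true.
  12. (x2 ∨ ¬x3) — x2 is true.
  13. (¬x7 ∨ x5 ∨ ¬x3) — ¬x3 is true.
  14. (¬x6 ∨ ¬x7 ∨ x2) — ¬x7 is true.
  15. (x2 ∨ x7) — x2 is true.
  16. (x4 ∨ ¬x6) — x4 is true.
  17. (x5 ∨ ¬x1) — x5 is true.
  18. (x1 ∨ x2) — x1 is true.
  19. (x5 ∨ x2) — x2 is true.
  20. (¬x1 ∨ x5 ∨ ¬x2) — x5 is true.
  21. (x5 ∨ x7 ∨ x6) — x5 is true.
  22. (¬x3 ∨ ¬x6 ∨ x7) — ¬x3 is true.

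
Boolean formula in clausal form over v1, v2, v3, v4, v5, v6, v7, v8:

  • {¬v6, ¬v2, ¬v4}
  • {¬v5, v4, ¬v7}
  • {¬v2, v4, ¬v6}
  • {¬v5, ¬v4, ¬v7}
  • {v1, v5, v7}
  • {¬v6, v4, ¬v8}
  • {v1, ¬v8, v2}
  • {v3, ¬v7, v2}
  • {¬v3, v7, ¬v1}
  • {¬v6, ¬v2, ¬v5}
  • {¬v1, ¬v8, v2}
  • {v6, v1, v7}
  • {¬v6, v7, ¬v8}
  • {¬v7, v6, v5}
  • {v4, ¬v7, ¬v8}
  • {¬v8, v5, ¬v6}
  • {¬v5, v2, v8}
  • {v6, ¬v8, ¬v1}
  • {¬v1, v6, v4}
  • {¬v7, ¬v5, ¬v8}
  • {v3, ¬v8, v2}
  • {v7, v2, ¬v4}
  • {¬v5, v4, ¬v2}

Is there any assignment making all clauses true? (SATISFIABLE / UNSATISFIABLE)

SATISFIABLE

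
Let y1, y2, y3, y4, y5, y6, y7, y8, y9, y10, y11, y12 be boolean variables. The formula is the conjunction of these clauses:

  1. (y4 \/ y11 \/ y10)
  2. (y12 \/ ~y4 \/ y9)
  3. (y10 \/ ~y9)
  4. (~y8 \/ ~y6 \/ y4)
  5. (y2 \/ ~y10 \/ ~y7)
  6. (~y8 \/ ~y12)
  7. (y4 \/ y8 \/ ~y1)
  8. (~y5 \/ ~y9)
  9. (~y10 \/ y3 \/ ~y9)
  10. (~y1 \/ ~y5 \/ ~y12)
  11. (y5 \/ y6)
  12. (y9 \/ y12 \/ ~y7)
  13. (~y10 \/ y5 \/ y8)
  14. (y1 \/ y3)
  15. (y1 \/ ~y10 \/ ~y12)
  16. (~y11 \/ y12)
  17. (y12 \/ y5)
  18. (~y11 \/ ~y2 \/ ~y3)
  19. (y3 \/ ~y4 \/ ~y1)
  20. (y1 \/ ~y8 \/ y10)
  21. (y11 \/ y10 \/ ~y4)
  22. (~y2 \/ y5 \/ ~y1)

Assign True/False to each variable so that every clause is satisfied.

y1 = False, y2 = True, y3 = True, y4 = False, y5 = True, y6 = False, y7 = False, y8 = True, y9 = False, y10 = True, y11 = False, y12 = False

y7 occurs only negated in the remaining clauses — set y7 = False.
Try y1 = False.
  then y3 is forced to True.
Branch on y2: take y2 = True.
  then y11 is forced to False.
Set y4 = False and propagate.
  then y10 is forced to True.
  then y12 is forced to False.
  then y5 is forced to True.
  then y9 is forced to False.
The remaining clauses are satisfied by y6 = False, y8 = True.
Every clause has at least one true literal under this assignment.
Check each clause:
  1. (y10 \/ y11 \/ y4) — y10 is true.
  2. (y9 \/ y12 \/ ~y4) — ~y4 is true.
  3. (y10 \/ ~y9) — y10 is true.
  4. (y4 \/ ~y6 \/ ~y8) — ~y6 is true.
  5. (y2 \/ ~y10 \/ ~y7) — ~y7 is true.
  6. (~y12 \/ ~y8) — ~y12 is true.
  7. (y4 \/ ~y1 \/ y8) — y8 is true.
  8. (~y5 \/ ~y9) — ~y9 is true.
  9. (~y10 \/ y3 \/ ~y9) — y3 is true.
  10. (~y1 \/ ~y12 \/ ~y5) — ~y12 is true.
  11. (y6 \/ y5) — y5 is true.
  12. (y12 \/ y9 \/ ~y7) — ~y7 is true.
  13. (y5 \/ ~y10 \/ y8) — y8 is true.
  14. (y1 \/ y3) — y3 is true.
  15. (~y12 \/ ~y10 \/ y1) — ~y12 is true.
  16. (y12 \/ ~y11) — ~y11 is true.
  17. (y12 \/ y5) — y5 is true.
  18. (~y3 \/ ~y11 \/ ~y2) — ~y11 is true.
  19. (~y4 \/ ~y1 \/ y3) — y3 is true.
  20. (y1 \/ ~y8 \/ y10) — y10 is true.
  21. (y11 \/ ~y4 \/ y10) — y10 is true.
  22. (~y1 \/ ~y2 \/ y5) — y5 is true.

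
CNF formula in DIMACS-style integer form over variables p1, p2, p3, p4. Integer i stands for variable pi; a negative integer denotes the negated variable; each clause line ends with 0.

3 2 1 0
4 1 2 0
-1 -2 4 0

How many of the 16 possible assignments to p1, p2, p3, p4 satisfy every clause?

11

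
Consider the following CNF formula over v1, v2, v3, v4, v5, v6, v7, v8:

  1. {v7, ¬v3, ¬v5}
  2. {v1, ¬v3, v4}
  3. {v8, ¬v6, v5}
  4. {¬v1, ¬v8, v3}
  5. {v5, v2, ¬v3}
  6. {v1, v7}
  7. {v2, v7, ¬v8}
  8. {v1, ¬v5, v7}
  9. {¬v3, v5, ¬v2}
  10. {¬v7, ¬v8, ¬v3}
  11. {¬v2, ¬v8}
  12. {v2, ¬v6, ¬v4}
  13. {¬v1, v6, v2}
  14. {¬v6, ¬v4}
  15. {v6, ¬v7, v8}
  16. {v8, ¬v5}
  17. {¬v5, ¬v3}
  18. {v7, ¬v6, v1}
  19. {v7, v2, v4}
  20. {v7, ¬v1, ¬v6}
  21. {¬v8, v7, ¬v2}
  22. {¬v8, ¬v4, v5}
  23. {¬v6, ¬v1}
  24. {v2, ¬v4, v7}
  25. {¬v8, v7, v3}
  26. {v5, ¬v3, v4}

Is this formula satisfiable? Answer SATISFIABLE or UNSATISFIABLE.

SATISFIABLE

Set v1 = False and propagate.
  then v7 is forced to True.
Try v2 = False.
Branch on v3: take v3 = False.
For the remaining variables, v4 = False, v5 = False, v6 = True, v8 = True works.
So v1 = False, v2 = False, v3 = False, v4 = False, v5 = False, v6 = True, v7 = True, v8 = True is a satisfying assignment.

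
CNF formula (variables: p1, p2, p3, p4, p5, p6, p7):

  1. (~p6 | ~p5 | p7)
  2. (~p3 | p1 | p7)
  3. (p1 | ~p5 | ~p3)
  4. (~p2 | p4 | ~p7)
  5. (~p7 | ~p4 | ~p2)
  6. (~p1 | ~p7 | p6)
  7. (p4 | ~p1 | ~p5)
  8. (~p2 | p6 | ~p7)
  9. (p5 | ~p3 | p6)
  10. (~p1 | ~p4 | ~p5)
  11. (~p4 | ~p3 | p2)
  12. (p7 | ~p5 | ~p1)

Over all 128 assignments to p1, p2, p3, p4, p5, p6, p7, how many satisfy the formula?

Split on p7, then p1.
  p7=1, p1=1: remaining (p2,p3,p4,p5,p6) ∈ {(0,0,0,0,1); (0,0,1,0,1); (0,1,0,0,1)} — 3.
  p7=1, p1=0: 9 of the 32 assignments to (p2,p3,p4,p5,p6) work.
  p7=0, p1=1: 11 of the 32 assignments to (p2,p3,p4,p5,p6) work.
  p7=0, p1=0: p2, p4 free; 3 ways for (p3,p5,p6) × 2^2 = 12.
Total: 3 + 9 + 11 + 12 = 35.

35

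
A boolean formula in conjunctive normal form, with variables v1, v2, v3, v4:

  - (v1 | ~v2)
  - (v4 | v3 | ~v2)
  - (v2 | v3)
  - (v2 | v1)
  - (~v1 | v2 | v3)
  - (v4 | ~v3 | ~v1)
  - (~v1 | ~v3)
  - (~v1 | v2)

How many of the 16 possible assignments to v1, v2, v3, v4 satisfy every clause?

1

The models are:
  v1=1 v2=1 v3=0 v4=1
Count: 1.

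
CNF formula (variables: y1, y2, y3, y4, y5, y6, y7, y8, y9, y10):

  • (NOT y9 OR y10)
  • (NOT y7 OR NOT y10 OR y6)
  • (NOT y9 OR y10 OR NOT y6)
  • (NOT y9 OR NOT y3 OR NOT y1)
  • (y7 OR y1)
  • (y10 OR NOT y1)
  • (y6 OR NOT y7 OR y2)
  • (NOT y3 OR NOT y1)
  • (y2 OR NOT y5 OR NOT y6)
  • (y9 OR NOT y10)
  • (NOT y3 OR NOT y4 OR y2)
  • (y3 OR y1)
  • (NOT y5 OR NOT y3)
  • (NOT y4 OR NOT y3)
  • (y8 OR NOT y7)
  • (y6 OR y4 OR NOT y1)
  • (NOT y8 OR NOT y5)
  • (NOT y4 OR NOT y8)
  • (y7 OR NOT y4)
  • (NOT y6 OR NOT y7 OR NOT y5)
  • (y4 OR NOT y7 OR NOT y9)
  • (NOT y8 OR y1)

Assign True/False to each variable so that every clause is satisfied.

y1=T, y2=F, y3=F, y4=F, y5=F, y6=T, y7=F, y8=T, y9=T, y10=T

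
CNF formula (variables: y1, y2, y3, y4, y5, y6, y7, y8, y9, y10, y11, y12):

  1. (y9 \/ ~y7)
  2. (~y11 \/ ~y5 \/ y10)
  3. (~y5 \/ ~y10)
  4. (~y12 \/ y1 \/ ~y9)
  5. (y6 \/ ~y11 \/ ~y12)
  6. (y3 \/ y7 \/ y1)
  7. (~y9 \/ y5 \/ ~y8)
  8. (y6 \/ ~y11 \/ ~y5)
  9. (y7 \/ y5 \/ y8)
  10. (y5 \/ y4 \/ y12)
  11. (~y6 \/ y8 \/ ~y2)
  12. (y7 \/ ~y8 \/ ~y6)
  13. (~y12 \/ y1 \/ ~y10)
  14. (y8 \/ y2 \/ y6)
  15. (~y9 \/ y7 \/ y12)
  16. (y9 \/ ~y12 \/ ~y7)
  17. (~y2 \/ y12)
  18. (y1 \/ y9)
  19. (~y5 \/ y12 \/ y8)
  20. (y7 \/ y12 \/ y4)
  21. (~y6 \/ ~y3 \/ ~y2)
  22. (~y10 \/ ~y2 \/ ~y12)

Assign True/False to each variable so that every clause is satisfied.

y1=T, y2=T, y3=F, y4=F, y5=T, y6=F, y7=F, y8=F, y9=T, y10=F, y11=F, y12=T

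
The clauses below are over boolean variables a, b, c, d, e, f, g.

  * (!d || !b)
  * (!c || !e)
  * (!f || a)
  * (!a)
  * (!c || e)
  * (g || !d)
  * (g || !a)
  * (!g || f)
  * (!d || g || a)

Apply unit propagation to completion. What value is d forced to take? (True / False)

False

(!a) is a unit clause: a = False.
In (!f || a), a is now false; !f must hold, so f = False.
(f || !g): since f = False, the clause reduces to (!g). g = False.
In (!d || g), g is now false; !d must hold, so d = False.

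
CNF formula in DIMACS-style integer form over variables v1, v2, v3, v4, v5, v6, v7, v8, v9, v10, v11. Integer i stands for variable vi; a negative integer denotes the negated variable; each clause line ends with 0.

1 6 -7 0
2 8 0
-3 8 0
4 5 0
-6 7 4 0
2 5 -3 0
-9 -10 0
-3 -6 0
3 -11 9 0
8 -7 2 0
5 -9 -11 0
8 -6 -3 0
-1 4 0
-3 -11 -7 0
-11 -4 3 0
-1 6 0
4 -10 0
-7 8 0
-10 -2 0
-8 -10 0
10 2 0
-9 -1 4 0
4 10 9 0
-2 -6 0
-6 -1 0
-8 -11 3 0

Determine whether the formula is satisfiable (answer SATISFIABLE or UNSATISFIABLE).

SATISFIABLE

v11 occurs only negated in the remaining clauses — set v11 = False.
Set v1 = False and propagate.
Branch on v2: take v2 = True.
  then v10 is forced to False.
  then v6 is forced to False.
  then v7 is forced to False.
Branch on v3: take v3 = False.
For the remaining variables, v4 = True, v5 = False, v8 = False, v9 = True works.
Every clause has at least one true literal under this assignment.
So v1=False  v2=True  v3=False  v4=True  v5=False  v6=False  v7=False  v8=False  v9=True  v10=False  v11=False is a satisfying assignment.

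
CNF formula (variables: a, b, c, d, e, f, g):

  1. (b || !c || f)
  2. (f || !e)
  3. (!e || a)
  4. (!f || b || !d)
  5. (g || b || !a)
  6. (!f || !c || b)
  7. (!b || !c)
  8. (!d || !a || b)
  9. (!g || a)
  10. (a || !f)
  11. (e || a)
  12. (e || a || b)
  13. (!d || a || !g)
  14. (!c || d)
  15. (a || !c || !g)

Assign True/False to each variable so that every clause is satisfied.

Pure literal: c appears only negated; assign c = False.
Branch on a: take a = True.
Branch on b: take b = True.
For the remaining variables, d = False, e = False, f = True, g = False works.

a=T, b=T, c=F, d=F, e=F, f=T, g=F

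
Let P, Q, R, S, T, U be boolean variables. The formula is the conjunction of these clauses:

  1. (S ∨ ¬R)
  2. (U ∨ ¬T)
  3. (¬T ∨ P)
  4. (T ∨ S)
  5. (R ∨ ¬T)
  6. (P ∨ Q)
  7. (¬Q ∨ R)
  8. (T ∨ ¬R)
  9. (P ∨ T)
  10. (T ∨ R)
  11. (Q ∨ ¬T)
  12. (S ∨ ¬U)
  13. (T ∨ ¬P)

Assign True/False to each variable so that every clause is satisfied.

S occurs only positively in the remaining clauses — set S = True.
Try P = True.
  then T is forced to True.
  then U is forced to True.
  then R is forced to True.
  then Q is forced to True.

P=T, Q=T, R=T, S=T, T=T, U=T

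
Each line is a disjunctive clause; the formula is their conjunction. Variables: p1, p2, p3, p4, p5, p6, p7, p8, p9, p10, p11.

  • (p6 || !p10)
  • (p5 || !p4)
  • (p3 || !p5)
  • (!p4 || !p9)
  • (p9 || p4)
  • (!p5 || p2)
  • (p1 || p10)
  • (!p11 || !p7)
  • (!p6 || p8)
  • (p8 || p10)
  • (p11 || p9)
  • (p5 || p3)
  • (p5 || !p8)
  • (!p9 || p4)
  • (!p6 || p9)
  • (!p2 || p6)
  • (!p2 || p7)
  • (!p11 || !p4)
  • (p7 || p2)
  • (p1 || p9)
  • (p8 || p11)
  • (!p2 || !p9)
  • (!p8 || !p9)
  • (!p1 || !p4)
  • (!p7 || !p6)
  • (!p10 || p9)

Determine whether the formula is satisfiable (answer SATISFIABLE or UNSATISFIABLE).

UNSATISFIABLE

p9 = True:
  propagation gives p4=False; an empty clause results — contradiction.
p9 = False:
  propagation gives p4=True, p5=True, p3=True, p2=True; an empty clause results — contradiction.
Every branch closes, so no satisfying assignment exists.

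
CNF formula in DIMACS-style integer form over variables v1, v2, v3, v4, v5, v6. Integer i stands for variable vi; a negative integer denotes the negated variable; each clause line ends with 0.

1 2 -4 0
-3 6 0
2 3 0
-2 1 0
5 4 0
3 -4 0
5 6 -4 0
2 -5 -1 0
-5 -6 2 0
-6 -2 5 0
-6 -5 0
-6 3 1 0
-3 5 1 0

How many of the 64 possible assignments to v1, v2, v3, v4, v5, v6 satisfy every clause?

The models are:
  v1=1 v2=0 v3=1 v4=1 v5=0 v6=1
  v1=1 v2=1 v3=0 v4=0 v5=1 v6=0
That's 2 in total.

2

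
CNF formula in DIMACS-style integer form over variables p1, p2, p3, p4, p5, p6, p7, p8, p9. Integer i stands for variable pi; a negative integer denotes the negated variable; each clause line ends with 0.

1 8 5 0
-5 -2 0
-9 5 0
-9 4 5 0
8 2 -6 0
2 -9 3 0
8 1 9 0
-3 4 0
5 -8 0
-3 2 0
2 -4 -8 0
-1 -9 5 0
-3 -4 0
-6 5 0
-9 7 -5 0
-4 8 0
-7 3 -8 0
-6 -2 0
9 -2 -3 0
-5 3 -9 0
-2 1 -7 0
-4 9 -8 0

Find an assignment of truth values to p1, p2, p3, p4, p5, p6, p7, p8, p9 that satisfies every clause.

p6 occurs only negated in the remaining clauses — set p6 = False.
Try p1 = True.
Try p2 = False.
  then p3 is forced to False.
  then p9 is forced to False.
The remaining clauses are satisfied by p4 = False, p5 = True, p7 = True, p8 = False.

p1=True, p2=False, p3=False, p4=False, p5=True, p6=False, p7=True, p8=False, p9=False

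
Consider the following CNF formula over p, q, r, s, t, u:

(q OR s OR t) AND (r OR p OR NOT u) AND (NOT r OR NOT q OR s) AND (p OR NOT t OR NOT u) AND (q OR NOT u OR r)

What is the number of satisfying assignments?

35

Case analysis on q and r:
  q=T, r=T: 7 of the 16 assignments to (p,s,t,u) work.
  q=T, r=F: s, t free; 3 ways for (p,u) × 2^2 = 12.
  q=F, r=T: 10 of the 16 assignments to (p,s,t,u) work.
  q=F, r=F: p free; 3 ways for (s,t,u) × 2^1 = 6.
Total: 7 + 12 + 10 + 6 = 35.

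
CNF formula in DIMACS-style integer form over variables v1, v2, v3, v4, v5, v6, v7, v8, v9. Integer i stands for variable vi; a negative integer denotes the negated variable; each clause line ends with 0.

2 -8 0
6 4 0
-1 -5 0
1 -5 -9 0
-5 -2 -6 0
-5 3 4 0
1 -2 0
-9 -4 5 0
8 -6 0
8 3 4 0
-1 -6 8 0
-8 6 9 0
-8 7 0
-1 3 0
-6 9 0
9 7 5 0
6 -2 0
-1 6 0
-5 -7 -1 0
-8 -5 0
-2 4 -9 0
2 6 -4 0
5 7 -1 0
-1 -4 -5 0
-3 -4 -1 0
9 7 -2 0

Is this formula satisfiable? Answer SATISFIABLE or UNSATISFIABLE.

UNSATISFIABLE

v1 = True:
  propagation gives v5=False, v3=True, v6=True, v8=True; an empty clause results — contradiction.
v1 = False:
  propagation gives v2=False, v8=False, v6=False, v4=True; an empty clause results — contradiction.
Every branch closes, so no satisfying assignment exists.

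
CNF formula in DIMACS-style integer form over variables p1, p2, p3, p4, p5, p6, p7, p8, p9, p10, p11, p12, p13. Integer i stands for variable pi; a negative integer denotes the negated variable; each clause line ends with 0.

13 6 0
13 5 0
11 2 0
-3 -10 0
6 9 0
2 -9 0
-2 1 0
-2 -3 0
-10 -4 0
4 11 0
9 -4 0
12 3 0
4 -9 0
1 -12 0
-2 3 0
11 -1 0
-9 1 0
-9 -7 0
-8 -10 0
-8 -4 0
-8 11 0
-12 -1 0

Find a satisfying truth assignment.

p1=F, p2=F, p3=T, p4=F, p5=T, p6=T, p7=F, p8=F, p9=F, p10=F, p11=T, p12=F, p13=F

Check each clause:
  1. (p6 ∨ p13) — p6 is true.
  2. (p13 ∨ p5) — p5 is true.
  3. (p11 ∨ p2) — p11 is true.
  4. (¬p3 ∨ ¬p10) — ¬p10 is true.
  5. (p9 ∨ p6) — p6 is true.
  6. (p2 ∨ ¬p9) — ¬p9 is true.
  7. (¬p2 ∨ p1) — ¬p2 is true.
  8. (¬p2 ∨ ¬p3) — ¬p2 is true.
  9. (¬p4 ∨ ¬p10) — ¬p4 is true.
  10. (p4 ∨ p11) — p11 is true.
  11. (¬p4 ∨ p9) — ¬p4 is true.
  12. (p12 ∨ p3) — p3 is true.
  13. (¬p9 ∨ p4) — ¬p9 is true.
  14. (p1 ∨ ¬p12) — ¬p12 is true.
  15. (p3 ∨ ¬p2) — p3 is true.
  16. (¬p1 ∨ p11) — p11 is true.
  17. (¬p9 ∨ p1) — ¬p9 is true.
  18. (¬p9 ∨ ¬p7) — ¬p7 is true.
  19. (¬p10 ∨ ¬p8) — ¬p8 is true.
  20. (¬p4 ∨ ¬p8) — ¬p8 is true.
  21. (¬p8 ∨ p11) — ¬p8 is true.
  22. (¬p1 ∨ ¬p12) — ¬p12 is true.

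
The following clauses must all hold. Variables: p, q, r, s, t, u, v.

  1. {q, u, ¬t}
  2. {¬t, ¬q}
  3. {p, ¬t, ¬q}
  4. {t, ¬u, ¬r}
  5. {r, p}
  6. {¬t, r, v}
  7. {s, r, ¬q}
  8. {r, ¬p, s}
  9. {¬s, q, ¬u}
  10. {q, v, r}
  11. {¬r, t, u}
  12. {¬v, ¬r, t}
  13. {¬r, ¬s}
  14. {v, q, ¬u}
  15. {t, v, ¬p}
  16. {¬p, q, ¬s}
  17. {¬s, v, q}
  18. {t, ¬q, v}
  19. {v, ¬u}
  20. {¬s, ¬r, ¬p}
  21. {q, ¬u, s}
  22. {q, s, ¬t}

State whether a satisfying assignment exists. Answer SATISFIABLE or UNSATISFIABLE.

SATISFIABLE

Branch on p: take p = True.
Branch on q: take q = True.
  then t is forced to False.
  then v is forced to True.
  then r is forced to False.
  then s is forced to True.
u is now unconstrained; take u = False.
Every clause has at least one true literal under this assignment.
So p=T, q=T, r=F, s=T, t=F, u=F, v=T is a satisfying assignment.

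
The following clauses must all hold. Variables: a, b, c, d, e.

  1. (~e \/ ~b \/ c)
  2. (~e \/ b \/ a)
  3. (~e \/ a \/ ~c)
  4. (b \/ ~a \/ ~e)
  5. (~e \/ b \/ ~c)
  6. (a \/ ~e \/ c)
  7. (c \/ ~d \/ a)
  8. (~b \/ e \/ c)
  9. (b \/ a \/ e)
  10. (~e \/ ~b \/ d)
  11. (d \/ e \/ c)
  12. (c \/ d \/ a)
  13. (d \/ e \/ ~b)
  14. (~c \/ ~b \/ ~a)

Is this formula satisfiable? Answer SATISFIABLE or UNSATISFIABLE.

Branch on a: take a = True.
For the remaining variables, b = False, c = True, d = False, e = False works.
Every clause has at least one true literal under this assignment.
So a=1, b=0, c=1, d=0, e=0 is a satisfying assignment.

SATISFIABLE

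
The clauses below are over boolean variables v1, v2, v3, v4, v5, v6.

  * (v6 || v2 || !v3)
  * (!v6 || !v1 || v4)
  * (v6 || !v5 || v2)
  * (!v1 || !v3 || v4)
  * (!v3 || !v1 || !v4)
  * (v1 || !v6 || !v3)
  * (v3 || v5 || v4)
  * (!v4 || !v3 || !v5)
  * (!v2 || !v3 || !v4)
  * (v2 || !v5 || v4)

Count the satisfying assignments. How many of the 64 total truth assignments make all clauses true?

Split on v3, then v4.
  v3=T, v4=T: a clause becomes empty — 0.
  v3=T, v4=F: remaining (v1,v2,v5,v6) ∈ {(F,T,F,F); (F,T,T,F)} — 2.
  v3=F, v4=T: v1 free; 7 ways for (v2,v5,v6) × 2^1 = 14.
  v3=F, v4=F: remaining (v1,v2,v5,v6) ∈ {(F,T,T,F); (F,T,T,T); (T,T,T,F)} — 3.
Total: 0 + 2 + 14 + 3 = 19.

19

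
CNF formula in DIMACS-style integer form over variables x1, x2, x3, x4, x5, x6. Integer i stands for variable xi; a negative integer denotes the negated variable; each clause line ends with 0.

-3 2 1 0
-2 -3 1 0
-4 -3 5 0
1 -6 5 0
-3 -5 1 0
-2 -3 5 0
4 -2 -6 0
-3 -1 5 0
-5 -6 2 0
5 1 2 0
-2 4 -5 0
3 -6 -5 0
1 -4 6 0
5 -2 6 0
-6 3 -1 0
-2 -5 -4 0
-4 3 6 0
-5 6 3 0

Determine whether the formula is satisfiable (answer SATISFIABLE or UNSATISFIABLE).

Try x1 = True.
The remaining clauses are satisfied by x2 = False, x3 = True, x4 = False, x5 = True, x6 = False.
So x1=T, x2=F, x3=T, x4=F, x5=T, x6=F is a satisfying assignment.

SATISFIABLE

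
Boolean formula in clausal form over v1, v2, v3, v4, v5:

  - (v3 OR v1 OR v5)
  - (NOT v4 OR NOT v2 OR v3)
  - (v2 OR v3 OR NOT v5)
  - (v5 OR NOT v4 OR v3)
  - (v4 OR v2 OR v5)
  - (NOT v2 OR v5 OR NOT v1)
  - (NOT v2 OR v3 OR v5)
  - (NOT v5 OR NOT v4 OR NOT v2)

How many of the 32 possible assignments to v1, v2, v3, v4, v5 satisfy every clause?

12

Case analysis on v5 and v2:
  v5=T, v2=T: remaining (v1,v3,v4) ∈ {(F,F,F); (F,T,F); (T,F,F); (T,T,F)} — 4.
  v5=T, v2=F: remaining (v1,v3,v4) ∈ {(F,T,F); (F,T,T); (T,T,F); (T,T,T)} — 4.
  v5=F, v2=T: remaining (v1,v3,v4) ∈ {(F,T,F); (F,T,T)} — 2.
  v5=F, v2=F: remaining (v1,v3,v4) ∈ {(F,T,T); (T,T,T)} — 2.
Total: 4 + 4 + 2 + 2 = 12.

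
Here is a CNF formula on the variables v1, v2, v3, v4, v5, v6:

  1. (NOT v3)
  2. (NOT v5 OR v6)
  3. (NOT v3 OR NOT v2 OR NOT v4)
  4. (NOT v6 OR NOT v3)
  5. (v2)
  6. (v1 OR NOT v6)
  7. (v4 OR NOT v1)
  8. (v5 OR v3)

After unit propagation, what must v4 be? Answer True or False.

True

(NOT v3) is a unit clause: v3 = False.
(v2) is a unit clause: v2 = True.
(v5 OR v3): since v3 = False, the clause reduces to (v5). v5 = True.
(v6 OR NOT v5): since v5 = True, the clause reduces to (v6). v6 = True.
In (v1 OR NOT v6), NOT v6 is now false; v1 must hold, so v1 = True.
From (v4 OR NOT v1) and v1 = True: v4 = True.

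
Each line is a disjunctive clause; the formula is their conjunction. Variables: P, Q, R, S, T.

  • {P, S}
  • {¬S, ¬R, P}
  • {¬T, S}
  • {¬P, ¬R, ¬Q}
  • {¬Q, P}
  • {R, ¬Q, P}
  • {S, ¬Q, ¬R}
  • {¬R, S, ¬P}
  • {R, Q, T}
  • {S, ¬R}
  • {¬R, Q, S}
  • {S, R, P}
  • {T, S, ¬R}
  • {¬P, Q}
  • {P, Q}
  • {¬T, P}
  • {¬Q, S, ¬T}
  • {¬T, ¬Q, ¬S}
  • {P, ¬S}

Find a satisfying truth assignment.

P = True, Q = True, R = False, S = True, T = False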